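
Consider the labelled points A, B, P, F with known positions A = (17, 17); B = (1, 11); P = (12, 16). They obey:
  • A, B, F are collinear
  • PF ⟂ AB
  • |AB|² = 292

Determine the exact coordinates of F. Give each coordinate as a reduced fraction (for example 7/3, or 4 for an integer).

1. F_x = 897/73  [[A, B, F are collinear ⇒ 6x-16y+170=0] ∩ [PF ⟂ AB ⇒ -16x-6y+288=0]]
2. F_y = 1112/73  [[A, B, F are collinear ⇒ 6x-16y+170=0] ∩ [PF ⟂ AB ⇒ -16x-6y+288=0]]
   so F = (897/73, 1112/73)

F = (897/73, 1112/73)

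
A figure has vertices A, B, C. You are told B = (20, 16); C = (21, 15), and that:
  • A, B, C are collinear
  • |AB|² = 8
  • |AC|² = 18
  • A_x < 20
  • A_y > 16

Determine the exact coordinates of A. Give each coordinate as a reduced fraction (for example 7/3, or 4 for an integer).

1. A_x = 18  [[A, B, C are collinear ⇒ 1x+1y-36=0] ∩ [|A−(20, 16)|²=8]]
2. A_y = 18  [[A, B, C are collinear ⇒ 1x+1y-36=0] ∩ [|A−(20, 16)|²=8]]
   so A = (18, 18)

A = (18, 18)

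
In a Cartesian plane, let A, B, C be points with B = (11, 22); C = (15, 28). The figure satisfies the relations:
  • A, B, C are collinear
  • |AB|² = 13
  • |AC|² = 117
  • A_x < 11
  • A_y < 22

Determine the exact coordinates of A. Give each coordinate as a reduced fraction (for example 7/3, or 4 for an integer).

1. A_x = 9  [[A, B, C are collinear ⇒ -6x+4y-22=0] ∩ [|A−(11, 22)|²=13]]
2. A_y = 19  [[A, B, C are collinear ⇒ -6x+4y-22=0] ∩ [|A−(11, 22)|²=13]]
   so A = (9, 19)

A = (9, 19)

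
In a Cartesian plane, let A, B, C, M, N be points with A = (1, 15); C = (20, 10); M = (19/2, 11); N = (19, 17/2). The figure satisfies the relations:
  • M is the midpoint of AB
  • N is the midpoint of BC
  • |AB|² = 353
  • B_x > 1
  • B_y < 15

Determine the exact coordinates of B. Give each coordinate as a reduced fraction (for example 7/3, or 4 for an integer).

B = (18, 7)

1. B_x = 18  [B = 2·M−A = 2·(19/2, 11)−(1, 15)]
2. B_y = 7  [B = 2·M−A = 2·(19/2, 11)−(1, 15)]
   so B = (18, 7)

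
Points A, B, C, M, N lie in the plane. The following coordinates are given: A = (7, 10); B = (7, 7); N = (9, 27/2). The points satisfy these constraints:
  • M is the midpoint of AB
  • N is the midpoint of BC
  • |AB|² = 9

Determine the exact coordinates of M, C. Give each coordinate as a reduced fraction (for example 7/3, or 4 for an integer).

1. M_x = 7  [2·M = A+B = (7, 10)+(7, 7)]
2. M_y = 17/2  [2·M = A+B = (7, 10)+(7, 7)]
   so M = (7, 17/2)
3. C_x = 11  [C = 2·N−B = 2·(9, 27/2)−(7, 7)]
4. C_y = 20  [C = 2·N−B = 2·(9, 27/2)−(7, 7)]
   so C = (11, 20)

M = (7, 17/2)
C = (11, 20)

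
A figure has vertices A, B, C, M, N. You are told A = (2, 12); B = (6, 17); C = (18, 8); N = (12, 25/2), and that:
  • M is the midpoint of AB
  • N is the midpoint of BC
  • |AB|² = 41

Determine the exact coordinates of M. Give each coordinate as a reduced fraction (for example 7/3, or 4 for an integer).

M = (4, 29/2)

1. M_x = 4  [2·M = A+B = (2, 12)+(6, 17)]
2. M_y = 29/2  [2·M = A+B = (2, 12)+(6, 17)]
   so M = (4, 29/2)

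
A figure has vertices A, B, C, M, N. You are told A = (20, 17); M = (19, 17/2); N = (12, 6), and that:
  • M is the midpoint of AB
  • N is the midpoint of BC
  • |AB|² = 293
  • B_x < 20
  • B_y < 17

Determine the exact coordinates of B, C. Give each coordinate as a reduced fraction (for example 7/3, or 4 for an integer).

B = (18, 0)
C = (6, 12)

1. B_x = 18  [B = 2·M−A = 2·(19, 17/2)−(20, 17)]
2. B_y = 0  [B = 2·M−A = 2·(19, 17/2)−(20, 17)]
   so B = (18, 0)
3. C_x = 6  [C = 2·N−B = 2·(12, 6)−(18, 0)]
4. C_y = 12  [C = 2·N−B = 2·(12, 6)−(18, 0)]
   so C = (6, 12)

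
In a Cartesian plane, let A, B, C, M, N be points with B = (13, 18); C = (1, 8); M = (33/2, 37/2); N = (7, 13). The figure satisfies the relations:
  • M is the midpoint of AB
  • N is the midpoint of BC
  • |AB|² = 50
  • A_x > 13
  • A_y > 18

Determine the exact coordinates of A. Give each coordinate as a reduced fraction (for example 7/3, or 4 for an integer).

1. A_x = 20  [A = 2·M−B = 2·(33/2, 37/2)−(13, 18)]
2. A_y = 19  [A = 2·M−B = 2·(33/2, 37/2)−(13, 18)]
   so A = (20, 19)

A = (20, 19)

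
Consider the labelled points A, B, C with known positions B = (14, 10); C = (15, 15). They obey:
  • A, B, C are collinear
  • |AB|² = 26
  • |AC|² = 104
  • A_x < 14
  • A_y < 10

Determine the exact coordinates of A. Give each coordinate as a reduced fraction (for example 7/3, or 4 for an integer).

1. A_x = 13  [[A, B, C are collinear ⇒ -5x+1y+60=0] ∩ [|A−(14, 10)|²=26]]
2. A_y = 5  [[A, B, C are collinear ⇒ -5x+1y+60=0] ∩ [|A−(14, 10)|²=26]]
   so A = (13, 5)

A = (13, 5)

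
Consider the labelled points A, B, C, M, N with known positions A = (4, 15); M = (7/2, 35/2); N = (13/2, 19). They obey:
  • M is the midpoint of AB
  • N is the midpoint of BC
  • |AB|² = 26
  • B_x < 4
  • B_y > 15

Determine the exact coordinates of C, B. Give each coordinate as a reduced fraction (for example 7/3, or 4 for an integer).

C = (10, 18)
B = (3, 20)

1. B_x = 3  [B = 2·M−A = 2·(7/2, 35/2)−(4, 15)]
2. B_y = 20  [B = 2·M−A = 2·(7/2, 35/2)−(4, 15)]
   so B = (3, 20)
3. C_x = 10  [C = 2·N−B = 2·(13/2, 19)−(3, 20)]
4. C_y = 18  [C = 2·N−B = 2·(13/2, 19)−(3, 20)]
   so C = (10, 18)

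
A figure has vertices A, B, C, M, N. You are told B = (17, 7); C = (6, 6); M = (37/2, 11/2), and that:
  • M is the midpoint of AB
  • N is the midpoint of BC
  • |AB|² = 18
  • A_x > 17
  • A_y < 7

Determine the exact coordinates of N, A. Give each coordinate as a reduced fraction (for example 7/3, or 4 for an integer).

N = (23/2, 13/2)
A = (20, 4)

1. A_x = 20  [A = 2·M−B = 2·(37/2, 11/2)−(17, 7)]
2. A_y = 4  [A = 2·M−B = 2·(37/2, 11/2)−(17, 7)]
   so A = (20, 4)
3. N_x = 23/2  [2·N = B+C = (17, 7)+(6, 6)]
4. N_y = 13/2  [2·N = B+C = (17, 7)+(6, 6)]
   so N = (23/2, 13/2)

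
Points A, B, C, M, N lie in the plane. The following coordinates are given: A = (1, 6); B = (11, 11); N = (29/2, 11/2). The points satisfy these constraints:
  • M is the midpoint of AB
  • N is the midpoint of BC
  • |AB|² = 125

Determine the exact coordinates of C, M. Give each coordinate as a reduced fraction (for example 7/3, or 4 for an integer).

C = (18, 0)
M = (6, 17/2)

1. M_x = 6  [2·M = A+B = (1, 6)+(11, 11)]
2. M_y = 17/2  [2·M = A+B = (1, 6)+(11, 11)]
   so M = (6, 17/2)
3. C_x = 18  [C = 2·N−B = 2·(29/2, 11/2)−(11, 11)]
4. C_y = 0  [C = 2·N−B = 2·(29/2, 11/2)−(11, 11)]
   so C = (18, 0)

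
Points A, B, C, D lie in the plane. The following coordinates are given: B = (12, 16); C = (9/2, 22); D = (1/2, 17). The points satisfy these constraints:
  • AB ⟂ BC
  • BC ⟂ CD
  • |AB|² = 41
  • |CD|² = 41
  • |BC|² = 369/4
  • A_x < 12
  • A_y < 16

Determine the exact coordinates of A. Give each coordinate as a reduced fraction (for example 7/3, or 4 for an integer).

1. A_x = 8  [[AB ⟂ BC ⇒ 15/2x-6y+6=0] ∩ [|A−(12, 16)|²=41]]
2. A_y = 11  [[AB ⟂ BC ⇒ 15/2x-6y+6=0] ∩ [|A−(12, 16)|²=41]]
   so A = (8, 11)

A = (8, 11)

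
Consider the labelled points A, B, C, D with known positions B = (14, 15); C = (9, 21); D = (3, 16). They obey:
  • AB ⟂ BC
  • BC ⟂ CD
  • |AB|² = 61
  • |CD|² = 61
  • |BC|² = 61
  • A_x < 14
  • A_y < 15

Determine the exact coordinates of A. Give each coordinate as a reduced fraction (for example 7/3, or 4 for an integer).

A = (8, 10)

1. A_x = 8  [[AB ⟂ BC ⇒ 5x-6y+20=0] ∩ [|A−(14, 15)|²=61]]
2. A_y = 10  [[AB ⟂ BC ⇒ 5x-6y+20=0] ∩ [|A−(14, 15)|²=61]]
   so A = (8, 10)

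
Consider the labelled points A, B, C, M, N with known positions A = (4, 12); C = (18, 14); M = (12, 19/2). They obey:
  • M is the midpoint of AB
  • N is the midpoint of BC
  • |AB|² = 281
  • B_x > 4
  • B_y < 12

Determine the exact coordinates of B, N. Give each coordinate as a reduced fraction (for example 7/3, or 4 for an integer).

1. B_x = 20  [B = 2·M−A = 2·(12, 19/2)−(4, 12)]
2. B_y = 7  [B = 2·M−A = 2·(12, 19/2)−(4, 12)]
   so B = (20, 7)
3. N_x = 19  [2·N = B+C = (20, 7)+(18, 14)]
4. N_y = 21/2  [2·N = B+C = (20, 7)+(18, 14)]
   so N = (19, 21/2)

B = (20, 7)
N = (19, 21/2)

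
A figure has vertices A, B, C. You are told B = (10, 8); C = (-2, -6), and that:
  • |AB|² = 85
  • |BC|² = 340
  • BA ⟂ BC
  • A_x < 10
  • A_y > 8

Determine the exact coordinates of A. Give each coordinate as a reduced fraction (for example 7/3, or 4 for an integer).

A = (3, 14)

1. A_x = 3  [[BA ⟂ BC ⇒ -12x-14y+232=0] ∩ [|A−(10, 8)|²=85]]
2. A_y = 14  [[BA ⟂ BC ⇒ -12x-14y+232=0] ∩ [|A−(10, 8)|²=85]]
   so A = (3, 14)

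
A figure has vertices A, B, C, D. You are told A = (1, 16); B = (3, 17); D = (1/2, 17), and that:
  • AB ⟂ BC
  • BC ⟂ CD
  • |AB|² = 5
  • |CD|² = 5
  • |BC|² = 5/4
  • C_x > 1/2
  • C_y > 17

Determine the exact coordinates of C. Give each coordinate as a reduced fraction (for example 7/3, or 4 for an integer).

1. C_x = 5/2  [[AB ⟂ BC ⇒ 2x+1y-23=0] ∩ [|C−(1/2, 17)|²=5]]
2. C_y = 18  [[AB ⟂ BC ⇒ 2x+1y-23=0] ∩ [|C−(1/2, 17)|²=5]]
   so C = (5/2, 18)

C = (5/2, 18)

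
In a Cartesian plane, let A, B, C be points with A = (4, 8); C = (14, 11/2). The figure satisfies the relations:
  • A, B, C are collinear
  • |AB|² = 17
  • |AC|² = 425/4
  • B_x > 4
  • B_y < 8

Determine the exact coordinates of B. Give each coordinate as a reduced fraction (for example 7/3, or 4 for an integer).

1. B_x = 8  [[A, B, C are collinear ⇒ -5/2x-10y+90=0] ∩ [|B−(4, 8)|²=17]]
2. B_y = 7  [[A, B, C are collinear ⇒ -5/2x-10y+90=0] ∩ [|B−(4, 8)|²=17]]
   so B = (8, 7)

B = (8, 7)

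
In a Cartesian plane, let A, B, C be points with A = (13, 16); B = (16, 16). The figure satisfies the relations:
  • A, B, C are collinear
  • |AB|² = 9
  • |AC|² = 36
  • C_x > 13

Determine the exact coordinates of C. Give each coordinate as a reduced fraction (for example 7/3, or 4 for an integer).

C = (19, 16)

1. C_x = 19  [[A, B, C are collinear ⇒ 3y-48=0] ∩ [|C−(13, 16)|²=36]]
2. C_y = 16  [[A, B, C are collinear ⇒ 3y-48=0] ∩ [|C−(13, 16)|²=36]]
   so C = (19, 16)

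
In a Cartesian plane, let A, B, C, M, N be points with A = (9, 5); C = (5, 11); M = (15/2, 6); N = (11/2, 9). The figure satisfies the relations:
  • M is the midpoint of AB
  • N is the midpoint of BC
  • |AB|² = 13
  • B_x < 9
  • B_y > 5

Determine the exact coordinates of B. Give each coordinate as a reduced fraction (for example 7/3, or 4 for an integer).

1. B_x = 6  [B = 2·M−A = 2·(15/2, 6)−(9, 5)]
2. B_y = 7  [B = 2·M−A = 2·(15/2, 6)−(9, 5)]
   so B = (6, 7)

B = (6, 7)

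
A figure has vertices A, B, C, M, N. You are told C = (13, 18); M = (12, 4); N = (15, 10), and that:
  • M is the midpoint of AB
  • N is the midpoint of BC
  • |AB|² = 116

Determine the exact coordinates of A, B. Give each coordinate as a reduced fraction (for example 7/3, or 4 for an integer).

1. B_x = 17  [B = 2·N−C = 2·(15, 10)−(13, 18)]
2. B_y = 2  [B = 2·N−C = 2·(15, 10)−(13, 18)]
   so B = (17, 2)
3. A_x = 7  [A = 2·M−B = 2·(12, 4)−(17, 2)]
4. A_y = 6  [A = 2·M−B = 2·(12, 4)−(17, 2)]
   so A = (7, 6)

A = (7, 6)
B = (17, 2)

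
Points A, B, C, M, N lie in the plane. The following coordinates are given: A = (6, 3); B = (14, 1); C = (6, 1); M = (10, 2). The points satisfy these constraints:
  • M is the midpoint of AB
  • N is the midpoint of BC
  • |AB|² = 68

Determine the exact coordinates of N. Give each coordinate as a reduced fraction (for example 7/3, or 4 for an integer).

1. N_x = 10  [2·N = B+C = (14, 1)+(6, 1)]
2. N_y = 1  [2·N = B+C = (14, 1)+(6, 1)]
   so N = (10, 1)

N = (10, 1)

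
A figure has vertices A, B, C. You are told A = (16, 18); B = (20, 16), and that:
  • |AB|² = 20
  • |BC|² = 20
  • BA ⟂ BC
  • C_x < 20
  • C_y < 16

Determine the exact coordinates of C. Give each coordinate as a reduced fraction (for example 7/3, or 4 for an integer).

1. C_x = 18  [[BA ⟂ BC ⇒ -4x+2y+48=0] ∩ [|C−(20, 16)|²=20]]
2. C_y = 12  [[BA ⟂ BC ⇒ -4x+2y+48=0] ∩ [|C−(20, 16)|²=20]]
   so C = (18, 12)

C = (18, 12)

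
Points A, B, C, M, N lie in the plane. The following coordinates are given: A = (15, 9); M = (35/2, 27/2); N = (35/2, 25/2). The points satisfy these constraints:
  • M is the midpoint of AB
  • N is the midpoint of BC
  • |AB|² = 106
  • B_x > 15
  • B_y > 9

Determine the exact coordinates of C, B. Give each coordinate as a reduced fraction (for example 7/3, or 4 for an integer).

1. B_x = 20  [B = 2·M−A = 2·(35/2, 27/2)−(15, 9)]
2. B_y = 18  [B = 2·M−A = 2·(35/2, 27/2)−(15, 9)]
   so B = (20, 18)
3. C_x = 15  [C = 2·N−B = 2·(35/2, 25/2)−(20, 18)]
4. C_y = 7  [C = 2·N−B = 2·(35/2, 25/2)−(20, 18)]
   so C = (15, 7)

C = (15, 7)
B = (20, 18)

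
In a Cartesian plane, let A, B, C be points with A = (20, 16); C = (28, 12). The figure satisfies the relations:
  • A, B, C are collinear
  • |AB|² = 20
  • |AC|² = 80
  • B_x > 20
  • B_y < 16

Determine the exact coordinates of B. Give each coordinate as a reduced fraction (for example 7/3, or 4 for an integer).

1. B_x = 24  [[A, B, C are collinear ⇒ -4x-8y+208=0] ∩ [|B−(20, 16)|²=20]]
2. B_y = 14  [[A, B, C are collinear ⇒ -4x-8y+208=0] ∩ [|B−(20, 16)|²=20]]
   so B = (24, 14)

B = (24, 14)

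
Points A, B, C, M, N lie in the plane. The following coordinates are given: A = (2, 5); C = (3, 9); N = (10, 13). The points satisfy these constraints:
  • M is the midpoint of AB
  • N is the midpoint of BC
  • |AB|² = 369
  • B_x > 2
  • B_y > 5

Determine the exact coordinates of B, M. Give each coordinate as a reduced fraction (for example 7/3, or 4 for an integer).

1. B_x = 17  [B = 2·N−C = 2·(10, 13)−(3, 9)]
2. B_y = 17  [B = 2·N−C = 2·(10, 13)−(3, 9)]
   so B = (17, 17)
3. M_x = 19/2  [2·M = A+B = (2, 5)+(17, 17)]
4. M_y = 11  [2·M = A+B = (2, 5)+(17, 17)]
   so M = (19/2, 11)

B = (17, 17)
M = (19/2, 11)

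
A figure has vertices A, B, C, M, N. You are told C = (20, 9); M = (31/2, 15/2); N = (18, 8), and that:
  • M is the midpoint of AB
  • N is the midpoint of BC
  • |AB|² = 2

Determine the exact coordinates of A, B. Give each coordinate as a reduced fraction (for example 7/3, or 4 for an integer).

1. B_x = 16  [B = 2·N−C = 2·(18, 8)−(20, 9)]
2. B_y = 7  [B = 2·N−C = 2·(18, 8)−(20, 9)]
   so B = (16, 7)
3. A_x = 15  [A = 2·M−B = 2·(31/2, 15/2)−(16, 7)]
4. A_y = 8  [A = 2·M−B = 2·(31/2, 15/2)−(16, 7)]
   so A = (15, 8)

A = (15, 8)
B = (16, 7)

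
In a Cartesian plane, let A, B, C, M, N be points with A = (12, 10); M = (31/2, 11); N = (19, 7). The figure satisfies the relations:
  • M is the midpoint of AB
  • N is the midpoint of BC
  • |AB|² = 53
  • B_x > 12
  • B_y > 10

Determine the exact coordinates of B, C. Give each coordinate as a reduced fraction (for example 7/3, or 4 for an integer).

1. B_x = 19  [B = 2·M−A = 2·(31/2, 11)−(12, 10)]
2. B_y = 12  [B = 2·M−A = 2·(31/2, 11)−(12, 10)]
   so B = (19, 12)
3. C_x = 19  [C = 2·N−B = 2·(19, 7)−(19, 12)]
4. C_y = 2  [C = 2·N−B = 2·(19, 7)−(19, 12)]
   so C = (19, 2)

B = (19, 12)
C = (19, 2)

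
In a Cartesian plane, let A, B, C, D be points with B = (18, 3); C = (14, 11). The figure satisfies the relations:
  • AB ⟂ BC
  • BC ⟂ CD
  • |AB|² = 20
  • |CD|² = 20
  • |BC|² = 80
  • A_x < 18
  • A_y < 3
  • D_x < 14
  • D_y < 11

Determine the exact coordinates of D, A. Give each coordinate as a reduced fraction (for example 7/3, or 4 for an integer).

1. D_x = 10  [[BC ⟂ CD ⇒ -4x+8y-32=0] ∩ [|D−(14, 11)|²=20]]
2. D_y = 9  [[BC ⟂ CD ⇒ -4x+8y-32=0] ∩ [|D−(14, 11)|²=20]]
   so D = (10, 9)
3. A_x = 14  [[AB ⟂ BC ⇒ 4x-8y-48=0] ∩ [|A−(18, 3)|²=20]]
4. A_y = 1  [[AB ⟂ BC ⇒ 4x-8y-48=0] ∩ [|A−(18, 3)|²=20]]
   so A = (14, 1)

D = (10, 9)
A = (14, 1)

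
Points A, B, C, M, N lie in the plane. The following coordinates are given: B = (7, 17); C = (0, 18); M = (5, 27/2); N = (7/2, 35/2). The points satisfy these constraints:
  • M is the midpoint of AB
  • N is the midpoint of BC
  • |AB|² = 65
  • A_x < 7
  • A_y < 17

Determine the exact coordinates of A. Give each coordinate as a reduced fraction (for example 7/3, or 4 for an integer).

1. A_x = 3  [A = 2·M−B = 2·(5, 27/2)−(7, 17)]
2. A_y = 10  [A = 2·M−B = 2·(5, 27/2)−(7, 17)]
   so A = (3, 10)

A = (3, 10)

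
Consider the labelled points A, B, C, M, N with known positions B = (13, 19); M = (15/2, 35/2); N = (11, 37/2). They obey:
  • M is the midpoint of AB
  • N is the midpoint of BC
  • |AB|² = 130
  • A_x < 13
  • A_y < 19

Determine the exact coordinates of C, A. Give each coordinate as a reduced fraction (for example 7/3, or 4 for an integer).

C = (9, 18)
A = (2, 16)

1. A_x = 2  [A = 2·M−B = 2·(15/2, 35/2)−(13, 19)]
2. A_y = 16  [A = 2·M−B = 2·(15/2, 35/2)−(13, 19)]
   so A = (2, 16)
3. C_x = 9  [C = 2·N−B = 2·(11, 37/2)−(13, 19)]
4. C_y = 18  [C = 2·N−B = 2·(11, 37/2)−(13, 19)]
   so C = (9, 18)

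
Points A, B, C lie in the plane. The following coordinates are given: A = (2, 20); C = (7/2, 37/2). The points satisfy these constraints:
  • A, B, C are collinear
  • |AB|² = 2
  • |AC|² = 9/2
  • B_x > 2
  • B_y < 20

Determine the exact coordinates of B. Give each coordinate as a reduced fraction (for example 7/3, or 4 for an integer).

1. B_x = 3  [[A, B, C are collinear ⇒ -3/2x-3/2y+33=0] ∩ [|B−(2, 20)|²=2]]
2. B_y = 19  [[A, B, C are collinear ⇒ -3/2x-3/2y+33=0] ∩ [|B−(2, 20)|²=2]]
   so B = (3, 19)

B = (3, 19)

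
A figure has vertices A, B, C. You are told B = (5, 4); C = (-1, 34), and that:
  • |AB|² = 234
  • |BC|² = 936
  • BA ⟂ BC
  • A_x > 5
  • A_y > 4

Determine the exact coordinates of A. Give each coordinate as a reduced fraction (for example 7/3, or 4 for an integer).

A = (20, 7)

1. A_x = 20  [[BA ⟂ BC ⇒ -6x+30y-90=0] ∩ [|A−(5, 4)|²=234]]
2. A_y = 7  [[BA ⟂ BC ⇒ -6x+30y-90=0] ∩ [|A−(5, 4)|²=234]]
   so A = (20, 7)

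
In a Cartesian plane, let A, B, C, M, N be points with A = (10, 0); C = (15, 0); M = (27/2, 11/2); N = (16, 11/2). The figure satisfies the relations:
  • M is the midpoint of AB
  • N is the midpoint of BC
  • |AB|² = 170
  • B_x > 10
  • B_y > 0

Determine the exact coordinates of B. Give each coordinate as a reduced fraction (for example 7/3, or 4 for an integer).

1. B_x = 17  [B = 2·M−A = 2·(27/2, 11/2)−(10, 0)]
2. B_y = 11  [B = 2·M−A = 2·(27/2, 11/2)−(10, 0)]
   so B = (17, 11)

B = (17, 11)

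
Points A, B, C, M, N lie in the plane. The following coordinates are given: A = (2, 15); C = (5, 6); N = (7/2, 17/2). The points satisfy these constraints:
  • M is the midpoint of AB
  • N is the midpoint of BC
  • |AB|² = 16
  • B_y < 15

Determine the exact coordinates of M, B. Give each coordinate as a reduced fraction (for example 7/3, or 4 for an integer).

1. B_x = 2  [B = 2·N−C = 2·(7/2, 17/2)−(5, 6)]
2. B_y = 11  [B = 2·N−C = 2·(7/2, 17/2)−(5, 6)]
   so B = (2, 11)
3. M_x = 2  [2·M = A+B = (2, 15)+(2, 11)]
4. M_y = 13  [2·M = A+B = (2, 15)+(2, 11)]
   so M = (2, 13)

M = (2, 13)
B = (2, 11)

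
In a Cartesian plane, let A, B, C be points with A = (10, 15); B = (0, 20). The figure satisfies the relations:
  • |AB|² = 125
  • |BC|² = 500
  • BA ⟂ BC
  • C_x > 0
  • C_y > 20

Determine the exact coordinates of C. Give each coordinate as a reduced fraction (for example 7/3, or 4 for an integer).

1. C_x = 10  [[BA ⟂ BC ⇒ 10x-5y+100=0] ∩ [|C−(0, 20)|²=500]]
2. C_y = 40  [[BA ⟂ BC ⇒ 10x-5y+100=0] ∩ [|C−(0, 20)|²=500]]
   so C = (10, 40)

C = (10, 40)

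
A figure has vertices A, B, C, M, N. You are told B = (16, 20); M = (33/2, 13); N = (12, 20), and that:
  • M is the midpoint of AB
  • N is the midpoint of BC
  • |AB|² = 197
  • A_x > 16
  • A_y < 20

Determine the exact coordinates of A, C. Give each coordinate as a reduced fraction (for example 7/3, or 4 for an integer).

1. A_x = 17  [A = 2·M−B = 2·(33/2, 13)−(16, 20)]
2. A_y = 6  [A = 2·M−B = 2·(33/2, 13)−(16, 20)]
   so A = (17, 6)
3. C_x = 8  [C = 2·N−B = 2·(12, 20)−(16, 20)]
4. C_y = 20  [C = 2·N−B = 2·(12, 20)−(16, 20)]
   so C = (8, 20)

A = (17, 6)
C = (8, 20)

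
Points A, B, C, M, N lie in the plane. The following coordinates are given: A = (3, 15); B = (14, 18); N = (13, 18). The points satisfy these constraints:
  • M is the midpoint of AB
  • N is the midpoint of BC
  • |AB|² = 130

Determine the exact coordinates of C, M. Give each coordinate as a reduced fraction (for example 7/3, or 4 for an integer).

C = (12, 18)
M = (17/2, 33/2)

1. M_x = 17/2  [2·M = A+B = (3, 15)+(14, 18)]
2. M_y = 33/2  [2·M = A+B = (3, 15)+(14, 18)]
   so M = (17/2, 33/2)
3. C_x = 12  [C = 2·N−B = 2·(13, 18)−(14, 18)]
4. C_y = 18  [C = 2·N−B = 2·(13, 18)−(14, 18)]
   so C = (12, 18)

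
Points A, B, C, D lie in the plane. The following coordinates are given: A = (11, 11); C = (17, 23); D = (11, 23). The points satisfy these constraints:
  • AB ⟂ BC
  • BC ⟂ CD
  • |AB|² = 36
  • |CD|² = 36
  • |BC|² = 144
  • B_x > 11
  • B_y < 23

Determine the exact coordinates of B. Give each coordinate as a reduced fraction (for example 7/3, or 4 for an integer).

1. B_x = 17  [[BC ⟂ CD ⇒ 6x-102=0] ∩ [|B−(11, 11)|²=36]]
2. B_y = 11  [[BC ⟂ CD ⇒ 6x-102=0] ∩ [|B−(11, 11)|²=36]]
   so B = (17, 11)

B = (17, 11)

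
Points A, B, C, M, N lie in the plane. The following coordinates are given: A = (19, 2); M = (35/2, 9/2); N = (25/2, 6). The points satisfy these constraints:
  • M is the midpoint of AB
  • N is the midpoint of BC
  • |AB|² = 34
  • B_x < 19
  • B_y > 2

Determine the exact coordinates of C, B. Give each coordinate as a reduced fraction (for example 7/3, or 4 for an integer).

1. B_x = 16  [B = 2·M−A = 2·(35/2, 9/2)−(19, 2)]
2. B_y = 7  [B = 2·M−A = 2·(35/2, 9/2)−(19, 2)]
   so B = (16, 7)
3. C_x = 9  [C = 2·N−B = 2·(25/2, 6)−(16, 7)]
4. C_y = 5  [C = 2·N−B = 2·(25/2, 6)−(16, 7)]
   so C = (9, 5)

C = (9, 5)
B = (16, 7)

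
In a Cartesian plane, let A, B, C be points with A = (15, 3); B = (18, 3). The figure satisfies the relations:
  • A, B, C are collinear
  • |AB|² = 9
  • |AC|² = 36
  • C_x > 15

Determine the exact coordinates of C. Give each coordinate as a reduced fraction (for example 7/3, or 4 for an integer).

1. C_x = 21  [[A, B, C are collinear ⇒ 3y-9=0] ∩ [|C−(15, 3)|²=36]]
2. C_y = 3  [[A, B, C are collinear ⇒ 3y-9=0] ∩ [|C−(15, 3)|²=36]]
   so C = (21, 3)

C = (21, 3)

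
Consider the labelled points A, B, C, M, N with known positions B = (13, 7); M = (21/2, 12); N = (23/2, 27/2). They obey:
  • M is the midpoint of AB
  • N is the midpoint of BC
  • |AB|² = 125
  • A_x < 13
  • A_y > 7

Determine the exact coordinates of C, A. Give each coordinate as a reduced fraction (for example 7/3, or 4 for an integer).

1. A_x = 8  [A = 2·M−B = 2·(21/2, 12)−(13, 7)]
2. A_y = 17  [A = 2·M−B = 2·(21/2, 12)−(13, 7)]
   so A = (8, 17)
3. C_x = 10  [C = 2·N−B = 2·(23/2, 27/2)−(13, 7)]
4. C_y = 20  [C = 2·N−B = 2·(23/2, 27/2)−(13, 7)]
   so C = (10, 20)

C = (10, 20)
A = (8, 17)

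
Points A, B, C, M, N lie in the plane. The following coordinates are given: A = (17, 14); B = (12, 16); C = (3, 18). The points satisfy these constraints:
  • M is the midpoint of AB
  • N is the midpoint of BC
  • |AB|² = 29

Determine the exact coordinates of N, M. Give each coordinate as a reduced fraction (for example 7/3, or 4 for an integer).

N = (15/2, 17)
M = (29/2, 15)

1. M_x = 29/2  [2·M = A+B = (17, 14)+(12, 16)]
2. M_y = 15  [2·M = A+B = (17, 14)+(12, 16)]
   so M = (29/2, 15)
3. N_x = 15/2  [2·N = B+C = (12, 16)+(3, 18)]
4. N_y = 17  [2·N = B+C = (12, 16)+(3, 18)]
   so N = (15/2, 17)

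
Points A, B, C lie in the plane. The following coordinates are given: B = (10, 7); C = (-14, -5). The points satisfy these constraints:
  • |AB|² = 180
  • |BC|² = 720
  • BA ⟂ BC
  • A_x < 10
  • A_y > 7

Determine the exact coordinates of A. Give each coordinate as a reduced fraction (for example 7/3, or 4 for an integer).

A = (4, 19)

1. A_x = 4  [[BA ⟂ BC ⇒ -24x-12y+324=0] ∩ [|A−(10, 7)|²=180]]
2. A_y = 19  [[BA ⟂ BC ⇒ -24x-12y+324=0] ∩ [|A−(10, 7)|²=180]]
   so A = (4, 19)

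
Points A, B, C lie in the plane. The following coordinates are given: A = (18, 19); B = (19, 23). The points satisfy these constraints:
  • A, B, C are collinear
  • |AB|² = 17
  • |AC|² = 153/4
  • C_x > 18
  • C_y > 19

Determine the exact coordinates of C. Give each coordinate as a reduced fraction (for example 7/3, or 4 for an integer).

1. C_x = 39/2  [[A, B, C are collinear ⇒ -4x+1y+53=0] ∩ [|C−(18, 19)|²=153/4]]
2. C_y = 25  [[A, B, C are collinear ⇒ -4x+1y+53=0] ∩ [|C−(18, 19)|²=153/4]]
   so C = (39/2, 25)

C = (39/2, 25)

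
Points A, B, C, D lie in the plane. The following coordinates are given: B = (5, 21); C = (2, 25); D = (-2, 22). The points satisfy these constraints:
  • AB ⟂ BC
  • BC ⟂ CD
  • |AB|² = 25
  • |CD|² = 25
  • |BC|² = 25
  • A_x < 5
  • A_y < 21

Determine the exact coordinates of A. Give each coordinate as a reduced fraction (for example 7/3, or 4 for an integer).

A = (1, 18)

1. A_x = 1  [[AB ⟂ BC ⇒ 3x-4y+69=0] ∩ [|A−(5, 21)|²=25]]
2. A_y = 18  [[AB ⟂ BC ⇒ 3x-4y+69=0] ∩ [|A−(5, 21)|²=25]]
   so A = (1, 18)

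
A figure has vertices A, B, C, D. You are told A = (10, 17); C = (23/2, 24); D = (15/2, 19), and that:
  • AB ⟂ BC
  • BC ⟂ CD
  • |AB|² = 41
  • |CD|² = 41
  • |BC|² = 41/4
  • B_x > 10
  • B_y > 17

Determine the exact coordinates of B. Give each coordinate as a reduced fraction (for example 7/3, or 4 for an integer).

1. B_x = 14  [[BC ⟂ CD ⇒ 4x+5y-166=0] ∩ [|B−(10, 17)|²=41]]
2. B_y = 22  [[BC ⟂ CD ⇒ 4x+5y-166=0] ∩ [|B−(10, 17)|²=41]]
   so B = (14, 22)

B = (14, 22)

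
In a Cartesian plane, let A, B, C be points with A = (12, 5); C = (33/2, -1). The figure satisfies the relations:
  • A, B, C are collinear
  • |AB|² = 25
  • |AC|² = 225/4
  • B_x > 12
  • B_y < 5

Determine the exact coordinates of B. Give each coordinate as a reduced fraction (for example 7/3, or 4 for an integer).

1. B_x = 15  [[A, B, C are collinear ⇒ -6x-9/2y+189/2=0] ∩ [|B−(12, 5)|²=25]]
2. B_y = 1  [[A, B, C are collinear ⇒ -6x-9/2y+189/2=0] ∩ [|B−(12, 5)|²=25]]
   so B = (15, 1)

B = (15, 1)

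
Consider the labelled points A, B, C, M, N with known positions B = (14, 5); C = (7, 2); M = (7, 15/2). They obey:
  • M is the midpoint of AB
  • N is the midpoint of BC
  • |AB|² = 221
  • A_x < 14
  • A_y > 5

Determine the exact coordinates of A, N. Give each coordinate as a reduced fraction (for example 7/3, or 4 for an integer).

1. A_x = 0  [A = 2·M−B = 2·(7, 15/2)−(14, 5)]
2. A_y = 10  [A = 2·M−B = 2·(7, 15/2)−(14, 5)]
   so A = (0, 10)
3. N_x = 21/2  [2·N = B+C = (14, 5)+(7, 2)]
4. N_y = 7/2  [2·N = B+C = (14, 5)+(7, 2)]
   so N = (21/2, 7/2)

A = (0, 10)
N = (21/2, 7/2)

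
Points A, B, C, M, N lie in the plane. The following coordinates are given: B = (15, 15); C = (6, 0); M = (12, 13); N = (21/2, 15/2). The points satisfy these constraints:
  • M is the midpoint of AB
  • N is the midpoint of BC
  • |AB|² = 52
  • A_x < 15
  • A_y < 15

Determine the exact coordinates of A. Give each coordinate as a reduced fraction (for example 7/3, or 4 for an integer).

1. A_x = 9  [A = 2·M−B = 2·(12, 13)−(15, 15)]
2. A_y = 11  [A = 2·M−B = 2·(12, 13)−(15, 15)]
   so A = (9, 11)

A = (9, 11)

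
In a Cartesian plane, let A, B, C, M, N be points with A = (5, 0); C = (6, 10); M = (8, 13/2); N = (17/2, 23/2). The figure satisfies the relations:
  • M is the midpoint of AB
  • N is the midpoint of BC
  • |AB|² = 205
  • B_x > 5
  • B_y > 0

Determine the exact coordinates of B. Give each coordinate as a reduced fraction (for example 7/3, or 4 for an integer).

B = (11, 13)

1. B_x = 11  [B = 2·M−A = 2·(8, 13/2)−(5, 0)]
2. B_y = 13  [B = 2·M−A = 2·(8, 13/2)−(5, 0)]
   so B = (11, 13)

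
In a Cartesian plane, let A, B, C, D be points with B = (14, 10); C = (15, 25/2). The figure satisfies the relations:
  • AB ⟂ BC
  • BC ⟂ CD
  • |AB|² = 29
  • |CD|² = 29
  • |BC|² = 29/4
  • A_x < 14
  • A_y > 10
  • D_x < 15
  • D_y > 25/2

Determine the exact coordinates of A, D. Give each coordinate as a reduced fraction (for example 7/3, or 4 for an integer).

A = (9, 12)
D = (10, 29/2)

1. A_x = 9  [[AB ⟂ BC ⇒ -1x-5/2y+39=0] ∩ [|A−(14, 10)|²=29]]
2. A_y = 12  [[AB ⟂ BC ⇒ -1x-5/2y+39=0] ∩ [|A−(14, 10)|²=29]]
   so A = (9, 12)
3. D_x = 10  [[BC ⟂ CD ⇒ 1x+5/2y-185/4=0] ∩ [|D−(15, 25/2)|²=29]]
4. D_y = 29/2  [[BC ⟂ CD ⇒ 1x+5/2y-185/4=0] ∩ [|D−(15, 25/2)|²=29]]
   so D = (10, 29/2)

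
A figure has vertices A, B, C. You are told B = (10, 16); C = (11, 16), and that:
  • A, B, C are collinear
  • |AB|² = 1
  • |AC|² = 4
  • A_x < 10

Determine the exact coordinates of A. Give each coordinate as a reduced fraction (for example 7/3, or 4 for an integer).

A = (9, 16)

1. A_x = 9  [[A, B, C are collinear ⇒ 1y-16=0] ∩ [|A−(10, 16)|²=1]]
2. A_y = 16  [[A, B, C are collinear ⇒ 1y-16=0] ∩ [|A−(10, 16)|²=1]]
   so A = (9, 16)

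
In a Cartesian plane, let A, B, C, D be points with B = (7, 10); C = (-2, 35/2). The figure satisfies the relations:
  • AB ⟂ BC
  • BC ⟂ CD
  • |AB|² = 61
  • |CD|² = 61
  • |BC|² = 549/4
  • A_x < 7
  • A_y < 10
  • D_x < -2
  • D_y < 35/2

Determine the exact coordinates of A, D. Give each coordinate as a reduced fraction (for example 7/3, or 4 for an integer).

1. A_x = 2  [[AB ⟂ BC ⇒ 9x-15/2y+12=0] ∩ [|A−(7, 10)|²=61]]
2. A_y = 4  [[AB ⟂ BC ⇒ 9x-15/2y+12=0] ∩ [|A−(7, 10)|²=61]]
   so A = (2, 4)
3. D_x = -7  [[BC ⟂ CD ⇒ -9x+15/2y-597/4=0] ∩ [|D−(-2, 35/2)|²=61]]
4. D_y = 23/2  [[BC ⟂ CD ⇒ -9x+15/2y-597/4=0] ∩ [|D−(-2, 35/2)|²=61]]
   so D = (-7, 23/2)

A = (2, 4)
D = (-7, 23/2)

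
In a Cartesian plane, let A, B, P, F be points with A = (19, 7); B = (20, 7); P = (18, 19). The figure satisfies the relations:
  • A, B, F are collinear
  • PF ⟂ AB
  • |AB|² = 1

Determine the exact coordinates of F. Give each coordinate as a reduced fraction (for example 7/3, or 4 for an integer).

1. F_x = 18  [[A, B, F are collinear ⇒ 1y-7=0] ∩ [PF ⟂ AB ⇒ 1x-18=0]]
2. F_y = 7  [[A, B, F are collinear ⇒ 1y-7=0] ∩ [PF ⟂ AB ⇒ 1x-18=0]]
   so F = (18, 7)

F = (18, 7)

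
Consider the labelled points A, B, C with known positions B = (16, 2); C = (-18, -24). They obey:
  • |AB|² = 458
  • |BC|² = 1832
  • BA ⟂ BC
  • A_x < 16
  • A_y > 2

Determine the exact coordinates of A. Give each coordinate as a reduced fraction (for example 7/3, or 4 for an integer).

1. A_x = 3  [[BA ⟂ BC ⇒ -34x-26y+596=0] ∩ [|A−(16, 2)|²=458]]
2. A_y = 19  [[BA ⟂ BC ⇒ -34x-26y+596=0] ∩ [|A−(16, 2)|²=458]]
   so A = (3, 19)

A = (3, 19)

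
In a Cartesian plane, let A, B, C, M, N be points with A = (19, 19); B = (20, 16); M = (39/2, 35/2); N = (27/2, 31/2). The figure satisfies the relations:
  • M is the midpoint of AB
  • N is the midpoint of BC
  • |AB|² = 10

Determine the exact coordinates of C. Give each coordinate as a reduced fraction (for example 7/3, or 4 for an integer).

1. C_x = 7  [C = 2·N−B = 2·(27/2, 31/2)−(20, 16)]
2. C_y = 15  [C = 2·N−B = 2·(27/2, 31/2)−(20, 16)]
   so C = (7, 15)

C = (7, 15)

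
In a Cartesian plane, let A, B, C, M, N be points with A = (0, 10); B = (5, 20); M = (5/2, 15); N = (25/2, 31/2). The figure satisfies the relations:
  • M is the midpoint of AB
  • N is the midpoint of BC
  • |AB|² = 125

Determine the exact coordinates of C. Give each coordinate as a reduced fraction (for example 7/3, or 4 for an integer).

C = (20, 11)

1. C_x = 20  [C = 2·N−B = 2·(25/2, 31/2)−(5, 20)]
2. C_y = 11  [C = 2·N−B = 2·(25/2, 31/2)−(5, 20)]
   so C = (20, 11)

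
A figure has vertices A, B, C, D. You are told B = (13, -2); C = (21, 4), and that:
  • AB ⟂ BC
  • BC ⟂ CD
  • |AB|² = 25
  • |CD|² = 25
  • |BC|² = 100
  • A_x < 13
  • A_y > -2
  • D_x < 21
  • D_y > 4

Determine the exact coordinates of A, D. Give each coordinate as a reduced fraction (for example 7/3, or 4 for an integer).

A = (10, 2)
D = (18, 8)

1. A_x = 10  [[AB ⟂ BC ⇒ -8x-6y+92=0] ∩ [|A−(13, -2)|²=25]]
2. A_y = 2  [[AB ⟂ BC ⇒ -8x-6y+92=0] ∩ [|A−(13, -2)|²=25]]
   so A = (10, 2)
3. D_x = 18  [[BC ⟂ CD ⇒ 8x+6y-192=0] ∩ [|D−(21, 4)|²=25]]
4. D_y = 8  [[BC ⟂ CD ⇒ 8x+6y-192=0] ∩ [|D−(21, 4)|²=25]]
   so D = (18, 8)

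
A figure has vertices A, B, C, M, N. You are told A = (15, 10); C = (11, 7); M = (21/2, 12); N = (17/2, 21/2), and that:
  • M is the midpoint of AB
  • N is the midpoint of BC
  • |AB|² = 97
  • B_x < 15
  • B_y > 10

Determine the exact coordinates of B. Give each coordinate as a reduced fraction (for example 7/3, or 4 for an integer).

B = (6, 14)

1. B_x = 6  [B = 2·M−A = 2·(21/2, 12)−(15, 10)]
2. B_y = 14  [B = 2·M−A = 2·(21/2, 12)−(15, 10)]
   so B = (6, 14)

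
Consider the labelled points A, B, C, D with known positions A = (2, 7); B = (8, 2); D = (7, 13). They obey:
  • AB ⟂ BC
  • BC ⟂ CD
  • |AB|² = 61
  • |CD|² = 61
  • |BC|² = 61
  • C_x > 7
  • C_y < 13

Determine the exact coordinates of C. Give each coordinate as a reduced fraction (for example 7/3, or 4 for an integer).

C = (13, 8)

1. C_x = 13  [[AB ⟂ BC ⇒ 6x-5y-38=0] ∩ [|C−(7, 13)|²=61]]
2. C_y = 8  [[AB ⟂ BC ⇒ 6x-5y-38=0] ∩ [|C−(7, 13)|²=61]]
   so C = (13, 8)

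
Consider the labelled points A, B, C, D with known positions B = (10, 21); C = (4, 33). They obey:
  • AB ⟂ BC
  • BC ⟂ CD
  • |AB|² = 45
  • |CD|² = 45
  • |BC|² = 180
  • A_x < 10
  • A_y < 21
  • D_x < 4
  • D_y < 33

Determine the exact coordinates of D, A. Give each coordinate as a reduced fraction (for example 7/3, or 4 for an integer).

1. D_x = -2  [[BC ⟂ CD ⇒ -6x+12y-372=0] ∩ [|D−(4, 33)|²=45]]
2. D_y = 30  [[BC ⟂ CD ⇒ -6x+12y-372=0] ∩ [|D−(4, 33)|²=45]]
   so D = (-2, 30)
3. A_x = 4  [[AB ⟂ BC ⇒ 6x-12y+192=0] ∩ [|A−(10, 21)|²=45]]
4. A_y = 18  [[AB ⟂ BC ⇒ 6x-12y+192=0] ∩ [|A−(10, 21)|²=45]]
   so A = (4, 18)

D = (-2, 30)
A = (4, 18)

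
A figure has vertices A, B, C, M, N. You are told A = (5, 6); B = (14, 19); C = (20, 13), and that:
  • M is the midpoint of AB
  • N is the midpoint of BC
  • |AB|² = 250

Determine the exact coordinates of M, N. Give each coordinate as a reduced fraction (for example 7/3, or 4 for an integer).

1. M_x = 19/2  [2·M = A+B = (5, 6)+(14, 19)]
2. M_y = 25/2  [2·M = A+B = (5, 6)+(14, 19)]
   so M = (19/2, 25/2)
3. N_x = 17  [2·N = B+C = (14, 19)+(20, 13)]
4. N_y = 16  [2·N = B+C = (14, 19)+(20, 13)]
   so N = (17, 16)

M = (19/2, 25/2)
N = (17, 16)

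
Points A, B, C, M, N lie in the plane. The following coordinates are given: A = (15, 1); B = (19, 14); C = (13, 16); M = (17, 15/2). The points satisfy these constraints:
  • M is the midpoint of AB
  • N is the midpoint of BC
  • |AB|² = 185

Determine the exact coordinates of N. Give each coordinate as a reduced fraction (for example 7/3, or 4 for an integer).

N = (16, 15)

1. N_x = 16  [2·N = B+C = (19, 14)+(13, 16)]
2. N_y = 15  [2·N = B+C = (19, 14)+(13, 16)]
   so N = (16, 15)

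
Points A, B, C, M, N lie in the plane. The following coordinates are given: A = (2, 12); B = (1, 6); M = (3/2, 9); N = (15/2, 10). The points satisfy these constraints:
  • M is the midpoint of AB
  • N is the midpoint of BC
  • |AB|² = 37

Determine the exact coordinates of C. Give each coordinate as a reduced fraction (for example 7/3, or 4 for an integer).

1. C_x = 14  [C = 2·N−B = 2·(15/2, 10)−(1, 6)]
2. C_y = 14  [C = 2·N−B = 2·(15/2, 10)−(1, 6)]
   so C = (14, 14)

C = (14, 14)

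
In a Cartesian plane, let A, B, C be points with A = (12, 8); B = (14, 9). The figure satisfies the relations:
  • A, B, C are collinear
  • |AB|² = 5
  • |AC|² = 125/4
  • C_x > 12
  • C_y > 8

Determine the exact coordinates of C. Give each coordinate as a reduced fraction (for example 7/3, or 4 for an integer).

C = (17, 21/2)

1. C_x = 17  [[A, B, C are collinear ⇒ -1x+2y-4=0] ∩ [|C−(12, 8)|²=125/4]]
2. C_y = 21/2  [[A, B, C are collinear ⇒ -1x+2y-4=0] ∩ [|C−(12, 8)|²=125/4]]
   so C = (17, 21/2)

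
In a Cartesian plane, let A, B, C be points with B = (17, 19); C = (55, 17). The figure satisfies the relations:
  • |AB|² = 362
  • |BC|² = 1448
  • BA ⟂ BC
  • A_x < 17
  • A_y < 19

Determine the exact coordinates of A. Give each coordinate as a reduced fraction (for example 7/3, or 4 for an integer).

1. A_x = 16  [[BA ⟂ BC ⇒ 38x-2y-608=0] ∩ [|A−(17, 19)|²=362]]
2. A_y = 0  [[BA ⟂ BC ⇒ 38x-2y-608=0] ∩ [|A−(17, 19)|²=362]]
   so A = (16, 0)

A = (16, 0)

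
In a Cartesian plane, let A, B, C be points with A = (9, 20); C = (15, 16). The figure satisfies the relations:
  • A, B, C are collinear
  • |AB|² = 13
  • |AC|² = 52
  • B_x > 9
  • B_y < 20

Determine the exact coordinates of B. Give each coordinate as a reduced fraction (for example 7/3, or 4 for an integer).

1. B_x = 12  [[A, B, C are collinear ⇒ -4x-6y+156=0] ∩ [|B−(9, 20)|²=13]]
2. B_y = 18  [[A, B, C are collinear ⇒ -4x-6y+156=0] ∩ [|B−(9, 20)|²=13]]
   so B = (12, 18)

B = (12, 18)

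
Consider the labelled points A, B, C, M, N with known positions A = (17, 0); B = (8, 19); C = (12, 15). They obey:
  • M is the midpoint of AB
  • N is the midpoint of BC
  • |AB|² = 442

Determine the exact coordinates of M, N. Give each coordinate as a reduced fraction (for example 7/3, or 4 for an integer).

M = (25/2, 19/2)
N = (10, 17)

1. M_x = 25/2  [2·M = A+B = (17, 0)+(8, 19)]
2. M_y = 19/2  [2·M = A+B = (17, 0)+(8, 19)]
   so M = (25/2, 19/2)
3. N_x = 10  [2·N = B+C = (8, 19)+(12, 15)]
4. N_y = 17  [2·N = B+C = (8, 19)+(12, 15)]
   so N = (10, 17)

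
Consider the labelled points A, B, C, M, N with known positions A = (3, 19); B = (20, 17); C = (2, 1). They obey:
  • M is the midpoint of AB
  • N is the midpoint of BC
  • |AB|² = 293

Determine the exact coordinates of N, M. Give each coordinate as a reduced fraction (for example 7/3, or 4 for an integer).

N = (11, 9)
M = (23/2, 18)

1. M_x = 23/2  [2·M = A+B = (3, 19)+(20, 17)]
2. M_y = 18  [2·M = A+B = (3, 19)+(20, 17)]
   so M = (23/2, 18)
3. N_x = 11  [2·N = B+C = (20, 17)+(2, 1)]
4. N_y = 9  [2·N = B+C = (20, 17)+(2, 1)]
   so N = (11, 9)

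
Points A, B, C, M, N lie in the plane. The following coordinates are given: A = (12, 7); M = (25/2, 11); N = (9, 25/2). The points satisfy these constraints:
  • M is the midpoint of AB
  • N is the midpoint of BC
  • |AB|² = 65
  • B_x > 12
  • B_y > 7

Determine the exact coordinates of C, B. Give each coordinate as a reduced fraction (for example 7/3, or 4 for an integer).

C = (5, 10)
B = (13, 15)

1. B_x = 13  [B = 2·M−A = 2·(25/2, 11)−(12, 7)]
2. B_y = 15  [B = 2·M−A = 2·(25/2, 11)−(12, 7)]
   so B = (13, 15)
3. C_x = 5  [C = 2·N−B = 2·(9, 25/2)−(13, 15)]
4. C_y = 10  [C = 2·N−B = 2·(9, 25/2)−(13, 15)]
   so C = (5, 10)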